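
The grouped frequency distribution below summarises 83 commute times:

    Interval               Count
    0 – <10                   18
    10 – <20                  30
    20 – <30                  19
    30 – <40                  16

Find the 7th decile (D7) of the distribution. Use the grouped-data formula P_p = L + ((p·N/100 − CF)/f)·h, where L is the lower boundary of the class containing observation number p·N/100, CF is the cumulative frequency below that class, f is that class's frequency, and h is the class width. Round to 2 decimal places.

25.32

N = 83; target position k = 70/100 · 83 = 58.1.
Cumulative frequencies: 18, 48, 67, 83.
Observation 58.1 falls in the class 20 – <30.
L = 20, CF = 48, f = 19, h = 10.
P70 = 20 + ((58.1 − 48)/19)·10 = 20 + 5.31579 = 25.3158.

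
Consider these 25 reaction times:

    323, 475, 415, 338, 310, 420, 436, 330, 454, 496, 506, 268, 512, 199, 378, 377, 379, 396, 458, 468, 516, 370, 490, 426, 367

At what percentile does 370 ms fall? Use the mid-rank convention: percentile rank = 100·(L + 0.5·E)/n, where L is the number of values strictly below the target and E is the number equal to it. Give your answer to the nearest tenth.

Sorted: 199, 268, 310, 323, 330, 338, 367, 370, 377, 378, 379, 396, 415, 420, 426, 436, 454, 458, 468, 475, 490, 496, 506, 512, 516.
Count below 370: L = 7; count equal: E = 1; n = 25.
Percentile rank = 100·(7 + 0.5·1)/25 = 100·7.5/25 = 30.

30.0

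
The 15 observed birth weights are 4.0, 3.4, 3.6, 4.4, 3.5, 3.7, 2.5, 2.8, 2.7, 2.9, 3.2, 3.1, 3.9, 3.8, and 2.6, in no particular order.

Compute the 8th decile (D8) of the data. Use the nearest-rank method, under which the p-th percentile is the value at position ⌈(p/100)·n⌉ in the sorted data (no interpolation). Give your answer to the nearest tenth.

3.8

Sorted: 2.5, 2.6, 2.7, 2.8, 2.9, 3.1, 3.2, 3.4, 3.5, 3.6, 3.7, 3.8, 3.9, 4.0, 4.4.
n = 15.
Position = ⌈80/100 · 15⌉ = ⌈12⌉ = 12.
The value at rank 12 is 3.8.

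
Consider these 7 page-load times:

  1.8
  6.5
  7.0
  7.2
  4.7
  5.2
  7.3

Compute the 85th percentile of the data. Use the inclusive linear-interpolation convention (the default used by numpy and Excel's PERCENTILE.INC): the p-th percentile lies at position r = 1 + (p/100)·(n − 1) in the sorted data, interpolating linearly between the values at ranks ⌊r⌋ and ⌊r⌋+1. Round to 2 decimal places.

7.21

Sorted: 1.8, 4.7, 5.2, 6.5, 7.0, 7.2, 7.3.
n = 7.
r = 1 + (85/100)·(7 − 1) = 1 + 5.1 = 6.1.
Rank 6 is 7.2 and rank 7 is 7.3.
Interpolate: 7.2 + 0.1·(7.3 − 7.2) = 7.2 + 0.1·0.1 = 7.21.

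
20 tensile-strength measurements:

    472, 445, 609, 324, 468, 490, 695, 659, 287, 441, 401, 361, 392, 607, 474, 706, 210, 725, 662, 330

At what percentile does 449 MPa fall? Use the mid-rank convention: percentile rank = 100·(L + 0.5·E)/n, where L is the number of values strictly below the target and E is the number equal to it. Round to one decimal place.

Sorted: 210, 287, 324, 330, 361, 392, 401, 441, 445, 468, 472, 474, 490, 607, 609, 659, 662, 695, 706, 725.
Count below 449: L = 9; count equal: E = 0; n = 20.
Percentile rank = 100·(9 + 0.5·0)/20 = 100·9/20 = 45.

45.0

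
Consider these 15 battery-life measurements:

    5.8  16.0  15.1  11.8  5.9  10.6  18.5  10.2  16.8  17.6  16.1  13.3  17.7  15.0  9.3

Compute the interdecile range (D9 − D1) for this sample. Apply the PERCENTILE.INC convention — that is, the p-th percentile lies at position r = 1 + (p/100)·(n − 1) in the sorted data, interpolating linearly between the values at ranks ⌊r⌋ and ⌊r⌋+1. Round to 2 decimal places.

Sorted: 5.8, 5.9, 9.3, 10.2, 10.6, 11.8, 13.3, 15.0, 15.1, 16.0, 16.1, 16.8, 17.6, 17.7, 18.5.
n = 15.
P10: r = 2.4; ranks 2–3 are 5.9, 9.3; interpolating gives 7.26.
P90: r = 13.6; ranks 13–14 are 17.6, 17.7; interpolating gives 17.66.
Difference: 17.66 − 7.26 = 10.4.

10.40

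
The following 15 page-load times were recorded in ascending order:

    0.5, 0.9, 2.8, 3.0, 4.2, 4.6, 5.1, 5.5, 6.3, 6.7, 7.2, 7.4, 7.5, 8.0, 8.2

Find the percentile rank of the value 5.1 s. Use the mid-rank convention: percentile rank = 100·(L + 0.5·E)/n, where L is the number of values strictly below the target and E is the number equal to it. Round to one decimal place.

Count below 5.1: L = 6; count equal: E = 1; n = 15.
Percentile rank = 100·(6 + 0.5·1)/15 = 100·6.5/15 = 43.33.

43.3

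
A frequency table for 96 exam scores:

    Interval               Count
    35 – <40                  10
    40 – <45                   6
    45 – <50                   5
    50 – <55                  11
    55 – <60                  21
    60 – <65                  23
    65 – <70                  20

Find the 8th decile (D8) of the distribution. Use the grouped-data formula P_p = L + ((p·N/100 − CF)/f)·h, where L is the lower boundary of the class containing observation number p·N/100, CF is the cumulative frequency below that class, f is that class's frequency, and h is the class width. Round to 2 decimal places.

65.20

N = 96; target position k = 80/100 · 96 = 76.8.
Cumulative frequencies: 10, 16, 21, 32, 53, 76, 96.
Observation 76.8 falls in the class 65 – <70.
L = 65, CF = 76, f = 20, h = 5.
P80 = 65 + ((76.8 − 76)/20)·5 = 65 + 0.2 = 65.2.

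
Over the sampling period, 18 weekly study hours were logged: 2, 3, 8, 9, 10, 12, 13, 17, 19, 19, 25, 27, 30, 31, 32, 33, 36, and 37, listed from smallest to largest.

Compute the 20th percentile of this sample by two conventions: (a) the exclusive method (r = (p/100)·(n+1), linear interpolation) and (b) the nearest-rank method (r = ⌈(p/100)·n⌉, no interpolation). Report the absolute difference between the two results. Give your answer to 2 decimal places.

n = 18.
(a) r = 3.8; between ranks 3 (8) and 4 (9): 8.8.
(b) the nearest-rank method: rank 4 → 9.
|8.8 − 9| = 0.2.

0.20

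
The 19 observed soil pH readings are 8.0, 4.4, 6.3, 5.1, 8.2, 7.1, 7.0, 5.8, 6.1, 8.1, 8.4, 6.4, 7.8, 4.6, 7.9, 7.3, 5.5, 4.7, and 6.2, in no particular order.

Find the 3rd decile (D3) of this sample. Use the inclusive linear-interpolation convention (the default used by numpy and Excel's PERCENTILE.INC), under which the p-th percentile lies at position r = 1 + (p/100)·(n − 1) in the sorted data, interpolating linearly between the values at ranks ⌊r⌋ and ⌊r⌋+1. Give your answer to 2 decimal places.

Sorted: 4.4, 4.6, 4.7, 5.1, 5.5, 5.8, 6.1, 6.2, 6.3, 6.4, 7.0, 7.1, 7.3, 7.8, 7.9, 8.0, 8.1, 8.2, 8.4.
n = 19.
r = 1 + (30/100)·(19 − 1) = 1 + 5.4 = 6.4.
Rank 6 is 5.8 and rank 7 is 6.1.
Interpolate: 5.8 + 0.4·(6.1 − 5.8) = 5.8 + 0.4·0.3 = 5.92.

5.92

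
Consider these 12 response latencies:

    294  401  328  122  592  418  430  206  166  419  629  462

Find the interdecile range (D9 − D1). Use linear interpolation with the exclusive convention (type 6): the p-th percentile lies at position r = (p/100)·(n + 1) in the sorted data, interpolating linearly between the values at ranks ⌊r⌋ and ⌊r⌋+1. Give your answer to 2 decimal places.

Sorted: 122, 166, 206, 294, 328, 401, 418, 419, 430, 462, 592, 629.
n = 12.
P10: r = 1.3; ranks 1–2 are 122, 166; interpolating gives 135.2.
P90: r = 11.7; ranks 11–12 are 592, 629; interpolating gives 617.9.
Difference: 617.9 − 135.2 = 482.7.

482.70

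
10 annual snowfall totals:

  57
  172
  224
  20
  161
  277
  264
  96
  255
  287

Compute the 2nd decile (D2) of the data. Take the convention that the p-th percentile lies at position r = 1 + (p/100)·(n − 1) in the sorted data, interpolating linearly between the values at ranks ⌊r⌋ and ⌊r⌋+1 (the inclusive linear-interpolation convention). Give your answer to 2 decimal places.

88.20

Sorted: 20, 57, 96, 161, 172, 224, 255, 264, 277, 287.
n = 10.
r = 1 + (20/100)·(10 − 1) = 1 + 1.8 = 2.8.
Rank 2 is 57 and rank 3 is 96.
Interpolate: 57 + 0.8·(96 − 57) = 57 + 0.8·39 = 88.2.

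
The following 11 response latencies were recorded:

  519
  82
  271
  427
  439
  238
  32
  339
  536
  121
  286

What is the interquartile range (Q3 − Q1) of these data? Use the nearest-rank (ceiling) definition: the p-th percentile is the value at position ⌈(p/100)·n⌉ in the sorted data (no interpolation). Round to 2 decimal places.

Sorted: 32, 82, 121, 238, 271, 286, 339, 427, 439, 519, 536.
n = 11.
P25: rank ⌈25/100·11⌉ = 3 → 121.
P75: rank ⌈75/100·11⌉ = 9 → 439.
Difference: 439 − 121 = 318.

318.00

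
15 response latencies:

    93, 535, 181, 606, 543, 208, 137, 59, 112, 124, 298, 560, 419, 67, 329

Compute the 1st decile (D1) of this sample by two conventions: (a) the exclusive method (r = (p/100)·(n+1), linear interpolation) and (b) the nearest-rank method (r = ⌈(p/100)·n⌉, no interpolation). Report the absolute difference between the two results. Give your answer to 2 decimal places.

Sorted: 59, 67, 93, 112, 124, 137, 181, 208, 298, 329, 419, 535, 543, 560, 606.
n = 15.
(a) r = 1.6; between ranks 1 (59) and 2 (67): 63.8.
(b) the nearest-rank method: rank 2 → 67.
|63.8 − 67| = 3.2.

3.20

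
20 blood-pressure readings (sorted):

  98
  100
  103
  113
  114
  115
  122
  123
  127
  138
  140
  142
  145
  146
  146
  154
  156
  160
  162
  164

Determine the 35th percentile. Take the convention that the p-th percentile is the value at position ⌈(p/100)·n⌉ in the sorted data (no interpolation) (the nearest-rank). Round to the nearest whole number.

122

n = 20.
Position = ⌈35/100 · 20⌉ = ⌈7⌉ = 7.
The value at rank 7 is 122.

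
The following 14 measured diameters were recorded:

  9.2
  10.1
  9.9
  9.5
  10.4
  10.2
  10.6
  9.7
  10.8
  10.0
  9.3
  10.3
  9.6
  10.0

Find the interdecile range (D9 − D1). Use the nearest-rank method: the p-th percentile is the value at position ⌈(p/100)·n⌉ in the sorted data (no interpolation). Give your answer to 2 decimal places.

1.30

Sorted: 9.2, 9.3, 9.5, 9.6, 9.7, 9.9, 10.0, 10.0, 10.1, 10.2, 10.3, 10.4, 10.6, 10.8.
n = 14.
P10: rank ⌈10/100·14⌉ = 2 → 9.3.
P90: rank ⌈90/100·14⌉ = 13 → 10.6.
Difference: 10.6 − 9.3 = 1.3.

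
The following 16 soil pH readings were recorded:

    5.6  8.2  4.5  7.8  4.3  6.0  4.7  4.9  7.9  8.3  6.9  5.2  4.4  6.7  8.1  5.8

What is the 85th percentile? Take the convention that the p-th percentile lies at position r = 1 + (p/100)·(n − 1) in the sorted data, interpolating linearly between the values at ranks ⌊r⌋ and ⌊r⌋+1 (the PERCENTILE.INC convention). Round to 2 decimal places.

Sorted: 4.3, 4.4, 4.5, 4.7, 4.9, 5.2, 5.6, 5.8, 6.0, 6.7, 6.9, 7.8, 7.9, 8.1, 8.2, 8.3.
n = 16.
r = 1 + (85/100)·(16 − 1) = 1 + 12.75 = 13.75.
Rank 13 is 7.9 and rank 14 is 8.1.
Interpolate: 7.9 + 0.75·(8.1 − 7.9) = 7.9 + 0.75·0.2 = 8.05.

8.05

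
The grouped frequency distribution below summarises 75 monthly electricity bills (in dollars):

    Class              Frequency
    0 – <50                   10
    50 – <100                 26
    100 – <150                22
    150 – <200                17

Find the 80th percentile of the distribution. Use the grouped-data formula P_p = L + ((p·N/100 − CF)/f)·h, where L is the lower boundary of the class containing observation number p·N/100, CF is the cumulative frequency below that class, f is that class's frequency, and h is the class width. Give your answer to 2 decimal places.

155.88

N = 75; target position k = 80/100 · 75 = 60.
Cumulative frequencies: 10, 36, 58, 75.
Observation 60 falls in the class 150 – <200.
L = 150, CF = 58, f = 17, h = 50.
P80 = 150 + ((60 − 58)/17)·50 = 150 + 5.88235 = 155.882.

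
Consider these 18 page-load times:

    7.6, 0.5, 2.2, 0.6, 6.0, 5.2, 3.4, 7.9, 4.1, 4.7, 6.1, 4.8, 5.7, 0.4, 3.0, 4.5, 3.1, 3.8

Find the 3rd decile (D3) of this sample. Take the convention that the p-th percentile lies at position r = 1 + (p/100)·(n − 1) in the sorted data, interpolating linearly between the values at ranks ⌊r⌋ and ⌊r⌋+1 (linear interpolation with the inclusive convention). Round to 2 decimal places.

Sorted: 0.4, 0.5, 0.6, 2.2, 3.0, 3.1, 3.4, 3.8, 4.1, 4.5, 4.7, 4.8, 5.2, 5.7, 6.0, 6.1, 7.6, 7.9.
n = 18.
r = 1 + (30/100)·(18 − 1) = 1 + 5.1 = 6.1.
Rank 6 is 3.1 and rank 7 is 3.4.
Interpolate: 3.1 + 0.1·(3.4 − 3.1) = 3.1 + 0.1·0.3 = 3.13.

3.13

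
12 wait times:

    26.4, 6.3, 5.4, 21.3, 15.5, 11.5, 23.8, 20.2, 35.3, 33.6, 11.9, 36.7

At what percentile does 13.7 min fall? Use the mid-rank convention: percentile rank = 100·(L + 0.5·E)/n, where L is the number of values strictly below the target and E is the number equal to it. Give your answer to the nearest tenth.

Sorted: 5.4, 6.3, 11.5, 11.9, 15.5, 20.2, 21.3, 23.8, 26.4, 33.6, 35.3, 36.7.
Count below 13.7: L = 4; count equal: E = 0; n = 12.
Percentile rank = 100·(4 + 0.5·0)/12 = 100·4/12 = 33.33.

33.3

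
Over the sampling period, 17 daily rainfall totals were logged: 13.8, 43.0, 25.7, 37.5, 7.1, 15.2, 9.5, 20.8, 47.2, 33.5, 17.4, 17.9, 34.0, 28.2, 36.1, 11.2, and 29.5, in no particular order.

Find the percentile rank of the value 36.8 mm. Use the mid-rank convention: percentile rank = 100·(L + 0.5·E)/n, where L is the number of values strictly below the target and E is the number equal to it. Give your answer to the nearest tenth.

Sorted: 7.1, 9.5, 11.2, 13.8, 15.2, 17.4, 17.9, 20.8, 25.7, 28.2, 29.5, 33.5, 34.0, 36.1, 37.5, 43.0, 47.2.
Count below 36.8: L = 14; count equal: E = 0; n = 17.
Percentile rank = 100·(14 + 0.5·0)/17 = 100·14/17 = 82.35.

82.4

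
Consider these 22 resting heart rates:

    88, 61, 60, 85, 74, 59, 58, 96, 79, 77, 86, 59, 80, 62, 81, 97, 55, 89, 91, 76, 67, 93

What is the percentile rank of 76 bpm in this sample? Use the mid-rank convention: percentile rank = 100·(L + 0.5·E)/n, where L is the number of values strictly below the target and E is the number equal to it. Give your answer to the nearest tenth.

43.2

Sorted: 55, 58, 59, 59, 60, 61, 62, 67, 74, 76, 77, 79, 80, 81, 85, 86, 88, 89, 91, 93, 96, 97.
Count below 76: L = 9; count equal: E = 1; n = 22.
Percentile rank = 100·(9 + 0.5·1)/22 = 100·9.5/22 = 43.18.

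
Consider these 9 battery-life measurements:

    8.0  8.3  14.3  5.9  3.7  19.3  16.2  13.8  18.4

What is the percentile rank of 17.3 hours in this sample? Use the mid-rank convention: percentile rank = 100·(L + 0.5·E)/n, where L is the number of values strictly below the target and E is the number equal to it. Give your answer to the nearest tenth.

77.8

Sorted: 3.7, 5.9, 8.0, 8.3, 13.8, 14.3, 16.2, 18.4, 19.3.
Count below 17.3: L = 7; count equal: E = 0; n = 9.
Percentile rank = 100·(7 + 0.5·0)/9 = 100·7/9 = 77.78.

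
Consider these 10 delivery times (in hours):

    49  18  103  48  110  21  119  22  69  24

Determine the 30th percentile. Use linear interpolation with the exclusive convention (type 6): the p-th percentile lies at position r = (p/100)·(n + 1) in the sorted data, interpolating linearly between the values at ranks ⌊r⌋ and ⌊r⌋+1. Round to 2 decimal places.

22.60

Sorted: 18, 21, 22, 24, 48, 49, 69, 103, 110, 119.
n = 10.
r = (30/100)·(10 + 1) = 3.3.
Rank 3 is 22 and rank 4 is 24.
Interpolate: 22 + 0.3·(24 − 22) = 22 + 0.3·2 = 22.6.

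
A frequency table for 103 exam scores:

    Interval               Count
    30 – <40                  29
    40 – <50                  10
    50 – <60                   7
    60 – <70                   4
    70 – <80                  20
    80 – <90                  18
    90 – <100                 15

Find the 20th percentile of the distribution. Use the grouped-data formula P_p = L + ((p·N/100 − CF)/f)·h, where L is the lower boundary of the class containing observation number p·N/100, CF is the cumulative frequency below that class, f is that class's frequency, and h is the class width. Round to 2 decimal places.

37.10

N = 103; target position k = 20/100 · 103 = 20.6.
Cumulative frequencies: 29, 39, 46, 50, 70, 88, 103.
Observation 20.6 falls in the class 30 – <40.
L = 30, CF = 0, f = 29, h = 10.
P20 = 30 + ((20.6 − 0)/29)·10 = 30 + 7.10345 = 37.1034.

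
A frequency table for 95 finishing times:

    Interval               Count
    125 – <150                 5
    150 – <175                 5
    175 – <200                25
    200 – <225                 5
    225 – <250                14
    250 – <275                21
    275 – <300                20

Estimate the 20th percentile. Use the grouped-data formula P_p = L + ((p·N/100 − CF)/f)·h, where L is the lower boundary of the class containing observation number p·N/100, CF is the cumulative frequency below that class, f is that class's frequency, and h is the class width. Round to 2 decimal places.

184.00

N = 95; target position k = 20/100 · 95 = 19.
Cumulative frequencies: 5, 10, 35, 40, 54, 75, 95.
Observation 19 falls in the class 175 – <200.
L = 175, CF = 10, f = 25, h = 25.
P20 = 175 + ((19 − 10)/25)·25 = 175 + 9 = 184.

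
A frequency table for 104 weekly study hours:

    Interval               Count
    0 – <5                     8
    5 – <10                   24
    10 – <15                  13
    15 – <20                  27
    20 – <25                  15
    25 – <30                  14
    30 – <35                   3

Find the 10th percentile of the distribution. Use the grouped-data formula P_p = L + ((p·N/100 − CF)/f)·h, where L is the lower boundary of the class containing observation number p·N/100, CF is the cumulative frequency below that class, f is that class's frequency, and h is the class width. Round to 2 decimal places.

5.50

N = 104; target position k = 10/100 · 104 = 10.4.
Cumulative frequencies: 8, 32, 45, 72, 87, 101, 104.
Observation 10.4 falls in the class 5 – <10.
L = 5, CF = 8, f = 24, h = 5.
P10 = 5 + ((10.4 − 8)/24)·5 = 5 + 0.5 = 5.5.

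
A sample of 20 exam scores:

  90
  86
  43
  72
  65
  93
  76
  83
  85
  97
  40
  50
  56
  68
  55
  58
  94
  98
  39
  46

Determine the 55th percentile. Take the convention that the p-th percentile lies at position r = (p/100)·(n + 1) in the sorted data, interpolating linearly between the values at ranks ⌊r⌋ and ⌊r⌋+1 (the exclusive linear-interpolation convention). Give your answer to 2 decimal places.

74.20

Sorted: 39, 40, 43, 46, 50, 55, 56, 58, 65, 68, 72, 76, 83, 85, 86, 90, 93, 94, 97, 98.
n = 20.
r = (55/100)·(20 + 1) = 11.55.
Rank 11 is 72 and rank 12 is 76.
Interpolate: 72 + 0.55·(76 − 72) = 72 + 0.55·4 = 74.2.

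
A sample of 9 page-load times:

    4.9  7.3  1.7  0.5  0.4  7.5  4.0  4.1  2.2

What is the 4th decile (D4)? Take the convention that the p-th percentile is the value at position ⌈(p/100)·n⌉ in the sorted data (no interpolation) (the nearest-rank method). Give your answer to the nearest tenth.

2.2

Sorted: 0.4, 0.5, 1.7, 2.2, 4.0, 4.1, 4.9, 7.3, 7.5.
n = 9.
Position = ⌈40/100 · 9⌉ = ⌈3.6⌉ = 4.
The value at rank 4 is 2.2.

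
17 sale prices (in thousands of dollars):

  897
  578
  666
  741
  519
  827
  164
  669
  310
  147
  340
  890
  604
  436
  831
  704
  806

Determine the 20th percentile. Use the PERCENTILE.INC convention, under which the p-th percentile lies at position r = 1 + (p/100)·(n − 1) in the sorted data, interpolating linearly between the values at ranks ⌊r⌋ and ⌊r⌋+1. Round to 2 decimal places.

359.20

Sorted: 147, 164, 310, 340, 436, 519, 578, 604, 666, 669, 704, 741, 806, 827, 831, 890, 897.
n = 17.
r = 1 + (20/100)·(17 − 1) = 1 + 3.2 = 4.2.
Rank 4 is 340 and rank 5 is 436.
Interpolate: 340 + 0.2·(436 − 340) = 340 + 0.2·96 = 359.2.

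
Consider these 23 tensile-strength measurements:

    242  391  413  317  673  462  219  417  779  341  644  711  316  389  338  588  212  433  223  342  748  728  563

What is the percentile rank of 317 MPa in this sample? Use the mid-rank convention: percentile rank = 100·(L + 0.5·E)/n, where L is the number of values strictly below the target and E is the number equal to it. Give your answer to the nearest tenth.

Sorted: 212, 219, 223, 242, 316, 317, 338, 341, 342, 389, 391, 413, 417, 433, 462, 563, 588, 644, 673, 711, 728, 748, 779.
Count below 317: L = 5; count equal: E = 1; n = 23.
Percentile rank = 100·(5 + 0.5·1)/23 = 100·5.5/23 = 23.91.

23.9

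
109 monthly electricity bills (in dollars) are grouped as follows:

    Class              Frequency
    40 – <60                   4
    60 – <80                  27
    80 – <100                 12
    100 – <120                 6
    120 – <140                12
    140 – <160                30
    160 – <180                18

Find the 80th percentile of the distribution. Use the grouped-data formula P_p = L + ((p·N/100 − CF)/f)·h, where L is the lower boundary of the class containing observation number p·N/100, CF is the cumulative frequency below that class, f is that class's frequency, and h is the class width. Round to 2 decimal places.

N = 109; target position k = 80/100 · 109 = 87.2.
Cumulative frequencies: 4, 31, 43, 49, 61, 91, 109.
Observation 87.2 falls in the class 140 – <160.
L = 140, CF = 61, f = 30, h = 20.
P80 = 140 + ((87.2 − 61)/30)·20 = 140 + 17.4667 = 157.467.

157.47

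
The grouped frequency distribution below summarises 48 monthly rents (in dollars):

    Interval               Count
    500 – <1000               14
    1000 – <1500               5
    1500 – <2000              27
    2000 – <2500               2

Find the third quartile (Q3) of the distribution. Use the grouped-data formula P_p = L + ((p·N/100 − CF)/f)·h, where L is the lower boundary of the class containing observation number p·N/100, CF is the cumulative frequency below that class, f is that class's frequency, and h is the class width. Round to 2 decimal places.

1814.81

N = 48; target position k = 75/100 · 48 = 36.
Cumulative frequencies: 14, 19, 46, 48.
Observation 36 falls in the class 1500 – <2000.
L = 1500, CF = 19, f = 27, h = 500.
P75 = 1500 + ((36 − 19)/27)·500 = 1500 + 314.815 = 1814.81.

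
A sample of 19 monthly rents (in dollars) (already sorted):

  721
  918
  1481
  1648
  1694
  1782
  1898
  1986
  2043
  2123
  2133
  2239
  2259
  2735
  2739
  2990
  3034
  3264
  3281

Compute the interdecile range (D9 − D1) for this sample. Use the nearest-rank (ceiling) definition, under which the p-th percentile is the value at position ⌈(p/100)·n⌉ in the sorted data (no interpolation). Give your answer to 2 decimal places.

2346.00

n = 19.
P10: rank ⌈10/100·19⌉ = 2 → 918.
P90: rank ⌈90/100·19⌉ = 18 → 3264.
Difference: 3264 − 918 = 2346.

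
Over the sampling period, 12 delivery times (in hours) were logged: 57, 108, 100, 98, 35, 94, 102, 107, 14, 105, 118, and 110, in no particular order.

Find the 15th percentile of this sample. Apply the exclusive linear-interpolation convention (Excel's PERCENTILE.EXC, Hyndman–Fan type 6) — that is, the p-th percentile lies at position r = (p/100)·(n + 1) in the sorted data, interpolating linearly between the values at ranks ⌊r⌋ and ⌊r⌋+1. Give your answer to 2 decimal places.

33.95

Sorted: 14, 35, 57, 94, 98, 100, 102, 105, 107, 108, 110, 118.
n = 12.
r = (15/100)·(12 + 1) = 1.95.
Rank 1 is 14 and rank 2 is 35.
Interpolate: 14 + 0.95·(35 − 14) = 14 + 0.95·21 = 33.95.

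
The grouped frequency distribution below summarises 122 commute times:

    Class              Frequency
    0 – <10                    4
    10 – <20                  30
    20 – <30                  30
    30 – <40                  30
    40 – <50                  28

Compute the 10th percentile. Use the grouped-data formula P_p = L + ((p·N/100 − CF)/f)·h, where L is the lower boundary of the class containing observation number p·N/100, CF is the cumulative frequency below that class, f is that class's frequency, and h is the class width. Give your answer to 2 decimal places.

12.73

N = 122; target position k = 10/100 · 122 = 12.2.
Cumulative frequencies: 4, 34, 64, 94, 122.
Observation 12.2 falls in the class 10 – <20.
L = 10, CF = 4, f = 30, h = 10.
P10 = 10 + ((12.2 − 4)/30)·10 = 10 + 2.73333 = 12.7333.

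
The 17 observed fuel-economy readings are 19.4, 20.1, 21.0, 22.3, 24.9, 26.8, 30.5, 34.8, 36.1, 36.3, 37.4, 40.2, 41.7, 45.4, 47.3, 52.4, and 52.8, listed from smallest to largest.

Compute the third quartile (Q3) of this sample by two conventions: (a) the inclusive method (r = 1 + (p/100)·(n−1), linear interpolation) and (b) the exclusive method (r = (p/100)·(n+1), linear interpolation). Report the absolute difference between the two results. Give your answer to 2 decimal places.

n = 17.
(a) r = 13 → value at rank 13 = 41.7.
(b) r = 13.5; between ranks 13 (41.7) and 14 (45.4): 43.55.
|41.7 − 43.55| = 1.85.

1.85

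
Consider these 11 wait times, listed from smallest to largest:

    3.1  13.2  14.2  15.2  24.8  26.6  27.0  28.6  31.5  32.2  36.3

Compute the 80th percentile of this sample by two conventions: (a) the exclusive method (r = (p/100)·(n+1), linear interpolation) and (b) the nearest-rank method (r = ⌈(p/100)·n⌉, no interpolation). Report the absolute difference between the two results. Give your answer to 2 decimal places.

n = 11.
(a) r = 9.6; between ranks 9 (31.5) and 10 (32.2): 31.92.
(b) the nearest-rank method: rank 9 → 31.5.
|31.92 − 31.5| = 0.42.

0.42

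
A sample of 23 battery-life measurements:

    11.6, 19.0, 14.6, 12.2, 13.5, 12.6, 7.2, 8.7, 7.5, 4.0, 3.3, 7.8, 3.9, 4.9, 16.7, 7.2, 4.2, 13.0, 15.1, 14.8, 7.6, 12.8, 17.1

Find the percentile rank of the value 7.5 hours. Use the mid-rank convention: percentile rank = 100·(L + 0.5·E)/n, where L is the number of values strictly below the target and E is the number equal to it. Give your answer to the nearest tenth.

Sorted: 3.3, 3.9, 4.0, 4.2, 4.9, 7.2, 7.2, 7.5, 7.6, 7.8, 8.7, 11.6, 12.2, 12.6, 12.8, 13.0, 13.5, 14.6, 14.8, 15.1, 16.7, 17.1, 19.0.
Count below 7.5: L = 7; count equal: E = 1; n = 23.
Percentile rank = 100·(7 + 0.5·1)/23 = 100·7.5/23 = 32.61.

32.6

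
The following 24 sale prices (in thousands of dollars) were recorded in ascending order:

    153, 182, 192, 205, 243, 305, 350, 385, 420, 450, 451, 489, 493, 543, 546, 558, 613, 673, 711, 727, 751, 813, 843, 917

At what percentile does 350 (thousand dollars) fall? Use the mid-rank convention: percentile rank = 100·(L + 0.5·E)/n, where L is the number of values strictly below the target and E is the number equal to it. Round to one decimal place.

27.1

Count below 350: L = 6; count equal: E = 1; n = 24.
Percentile rank = 100·(6 + 0.5·1)/24 = 100·6.5/24 = 27.08.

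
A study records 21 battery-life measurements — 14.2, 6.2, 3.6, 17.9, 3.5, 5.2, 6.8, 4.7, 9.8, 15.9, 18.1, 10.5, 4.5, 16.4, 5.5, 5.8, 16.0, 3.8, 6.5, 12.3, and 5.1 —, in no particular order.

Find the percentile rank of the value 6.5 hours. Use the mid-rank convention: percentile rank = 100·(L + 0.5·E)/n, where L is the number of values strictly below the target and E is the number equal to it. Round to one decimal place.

Sorted: 3.5, 3.6, 3.8, 4.5, 4.7, 5.1, 5.2, 5.5, 5.8, 6.2, 6.5, 6.8, 9.8, 10.5, 12.3, 14.2, 15.9, 16.0, 16.4, 17.9, 18.1.
Count below 6.5: L = 10; count equal: E = 1; n = 21.
Percentile rank = 100·(10 + 0.5·1)/21 = 100·10.5/21 = 50.

50.0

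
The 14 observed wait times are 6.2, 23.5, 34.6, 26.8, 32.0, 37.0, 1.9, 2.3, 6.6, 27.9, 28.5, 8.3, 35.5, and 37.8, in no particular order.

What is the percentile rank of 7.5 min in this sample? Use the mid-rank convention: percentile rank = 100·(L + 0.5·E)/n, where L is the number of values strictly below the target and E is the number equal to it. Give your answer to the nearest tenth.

28.6

Sorted: 1.9, 2.3, 6.2, 6.6, 8.3, 23.5, 26.8, 27.9, 28.5, 32.0, 34.6, 35.5, 37.0, 37.8.
Count below 7.5: L = 4; count equal: E = 0; n = 14.
Percentile rank = 100·(4 + 0.5·0)/14 = 100·4/14 = 28.57.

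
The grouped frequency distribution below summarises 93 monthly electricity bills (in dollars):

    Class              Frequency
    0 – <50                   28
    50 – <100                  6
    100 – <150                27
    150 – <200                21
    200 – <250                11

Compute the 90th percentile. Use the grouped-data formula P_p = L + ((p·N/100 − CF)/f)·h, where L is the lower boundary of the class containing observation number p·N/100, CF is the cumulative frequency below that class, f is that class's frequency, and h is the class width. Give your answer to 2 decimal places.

207.73

N = 93; target position k = 90/100 · 93 = 83.7.
Cumulative frequencies: 28, 34, 61, 82, 93.
Observation 83.7 falls in the class 200 – <250.
L = 200, CF = 82, f = 11, h = 50.
P90 = 200 + ((83.7 − 82)/11)·50 = 200 + 7.72727 = 207.727.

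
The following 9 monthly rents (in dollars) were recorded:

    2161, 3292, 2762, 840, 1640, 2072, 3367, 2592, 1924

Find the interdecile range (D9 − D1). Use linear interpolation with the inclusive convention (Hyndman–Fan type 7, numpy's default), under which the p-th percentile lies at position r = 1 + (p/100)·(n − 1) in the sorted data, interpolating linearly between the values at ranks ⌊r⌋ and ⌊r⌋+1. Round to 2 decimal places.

1827.00

Sorted: 840, 1640, 1924, 2072, 2161, 2592, 2762, 3292, 3367.
n = 9.
P10: r = 1.8; ranks 1–2 are 840, 1640; interpolating gives 1480.
P90: r = 8.2; ranks 8–9 are 3292, 3367; interpolating gives 3307.
Difference: 3307 − 1480 = 1827.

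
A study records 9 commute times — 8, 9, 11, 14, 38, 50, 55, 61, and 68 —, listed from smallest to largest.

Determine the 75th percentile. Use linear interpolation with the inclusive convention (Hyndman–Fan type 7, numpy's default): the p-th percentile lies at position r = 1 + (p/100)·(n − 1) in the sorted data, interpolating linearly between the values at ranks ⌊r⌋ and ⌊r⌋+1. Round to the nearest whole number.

n = 9.
r = 1 + (75/100)·(9 − 1) = 1 + 6 = 7.
r is an integer, so P75 is the value at rank 7: 55.

55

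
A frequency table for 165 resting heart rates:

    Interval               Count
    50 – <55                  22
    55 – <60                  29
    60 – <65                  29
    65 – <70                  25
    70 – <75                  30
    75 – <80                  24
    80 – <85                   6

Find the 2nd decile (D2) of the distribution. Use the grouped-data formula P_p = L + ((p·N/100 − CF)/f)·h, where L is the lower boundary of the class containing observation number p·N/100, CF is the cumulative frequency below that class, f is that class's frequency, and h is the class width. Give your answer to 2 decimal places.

56.90

N = 165; target position k = 20/100 · 165 = 33.
Cumulative frequencies: 22, 51, 80, 105, 135, 159, 165.
Observation 33 falls in the class 55 – <60.
L = 55, CF = 22, f = 29, h = 5.
P20 = 55 + ((33 − 22)/29)·5 = 55 + 1.89655 = 56.8966.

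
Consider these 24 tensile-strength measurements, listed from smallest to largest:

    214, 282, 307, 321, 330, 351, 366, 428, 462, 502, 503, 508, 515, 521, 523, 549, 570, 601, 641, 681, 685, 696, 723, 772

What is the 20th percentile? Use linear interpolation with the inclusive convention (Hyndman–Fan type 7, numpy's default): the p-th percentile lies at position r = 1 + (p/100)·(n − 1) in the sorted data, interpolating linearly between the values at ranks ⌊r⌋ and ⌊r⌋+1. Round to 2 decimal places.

342.60

n = 24.
r = 1 + (20/100)·(24 − 1) = 1 + 4.6 = 5.6.
Rank 5 is 330 and rank 6 is 351.
Interpolate: 330 + 0.6·(351 − 330) = 330 + 0.6·21 = 342.6.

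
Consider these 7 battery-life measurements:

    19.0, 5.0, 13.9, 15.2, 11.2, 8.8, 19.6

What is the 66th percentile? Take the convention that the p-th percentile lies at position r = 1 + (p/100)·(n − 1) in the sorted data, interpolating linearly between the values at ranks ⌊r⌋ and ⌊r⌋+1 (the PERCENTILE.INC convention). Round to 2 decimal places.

15.15

Sorted: 5.0, 8.8, 11.2, 13.9, 15.2, 19.0, 19.6.
n = 7.
r = 1 + (66/100)·(7 − 1) = 1 + 3.96 = 4.96.
Rank 4 is 13.9 and rank 5 is 15.2.
Interpolate: 13.9 + 0.96·(15.2 − 13.9) = 13.9 + 0.96·1.3 = 15.148.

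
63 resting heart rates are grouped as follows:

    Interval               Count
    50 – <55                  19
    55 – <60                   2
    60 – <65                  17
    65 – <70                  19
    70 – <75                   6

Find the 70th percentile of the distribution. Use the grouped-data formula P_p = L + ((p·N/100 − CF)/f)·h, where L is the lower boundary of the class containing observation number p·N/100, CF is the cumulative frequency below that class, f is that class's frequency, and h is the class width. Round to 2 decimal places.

N = 63; target position k = 70/100 · 63 = 44.1.
Cumulative frequencies: 19, 21, 38, 57, 63.
Observation 44.1 falls in the class 65 – <70.
L = 65, CF = 38, f = 19, h = 5.
P70 = 65 + ((44.1 − 38)/19)·5 = 65 + 1.60526 = 66.6053.

66.61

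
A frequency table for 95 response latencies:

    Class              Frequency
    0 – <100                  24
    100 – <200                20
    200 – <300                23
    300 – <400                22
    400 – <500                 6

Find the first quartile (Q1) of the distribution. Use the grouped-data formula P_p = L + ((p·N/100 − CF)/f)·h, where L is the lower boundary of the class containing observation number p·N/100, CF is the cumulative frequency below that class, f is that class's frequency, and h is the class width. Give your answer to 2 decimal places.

N = 95; target position k = 25/100 · 95 = 23.75.
Cumulative frequencies: 24, 44, 67, 89, 95.
Observation 23.75 falls in the class 0 – <100.
L = 0, CF = 0, f = 24, h = 100.
P25 = 0 + ((23.75 − 0)/24)·100 = 0 + 98.9583 = 98.9583.

98.96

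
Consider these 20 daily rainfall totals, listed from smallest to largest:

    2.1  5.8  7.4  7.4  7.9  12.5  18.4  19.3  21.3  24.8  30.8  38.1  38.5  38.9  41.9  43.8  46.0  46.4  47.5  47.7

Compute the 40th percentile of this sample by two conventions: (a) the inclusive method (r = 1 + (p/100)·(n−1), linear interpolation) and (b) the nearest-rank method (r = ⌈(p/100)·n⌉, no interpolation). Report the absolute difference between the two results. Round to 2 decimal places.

1.20

n = 20.
(a) r = 8.6; between ranks 8 (19.3) and 9 (21.3): 20.5.
(b) the nearest-rank method: rank 8 → 19.3.
|20.5 − 19.3| = 1.2.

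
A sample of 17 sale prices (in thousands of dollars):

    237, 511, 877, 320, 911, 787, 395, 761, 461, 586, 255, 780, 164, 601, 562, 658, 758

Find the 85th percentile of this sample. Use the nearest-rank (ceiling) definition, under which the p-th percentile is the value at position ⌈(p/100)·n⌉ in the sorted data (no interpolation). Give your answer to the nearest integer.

Sorted: 164, 237, 255, 320, 395, 461, 511, 562, 586, 601, 658, 758, 761, 780, 787, 877, 911.
n = 17.
Position = ⌈85/100 · 17⌉ = ⌈14.45⌉ = 15.
The value at rank 15 is 787.

787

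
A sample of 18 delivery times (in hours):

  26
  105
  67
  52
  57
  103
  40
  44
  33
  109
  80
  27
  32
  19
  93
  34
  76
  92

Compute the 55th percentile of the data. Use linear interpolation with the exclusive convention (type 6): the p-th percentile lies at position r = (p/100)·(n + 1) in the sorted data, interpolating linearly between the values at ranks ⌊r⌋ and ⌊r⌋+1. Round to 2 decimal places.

61.50

Sorted: 19, 26, 27, 32, 33, 34, 40, 44, 52, 57, 67, 76, 80, 92, 93, 103, 105, 109.
n = 18.
r = (55/100)·(18 + 1) = 10.45.
Rank 10 is 57 and rank 11 is 67.
Interpolate: 57 + 0.45·(67 − 57) = 57 + 0.45·10 = 61.5.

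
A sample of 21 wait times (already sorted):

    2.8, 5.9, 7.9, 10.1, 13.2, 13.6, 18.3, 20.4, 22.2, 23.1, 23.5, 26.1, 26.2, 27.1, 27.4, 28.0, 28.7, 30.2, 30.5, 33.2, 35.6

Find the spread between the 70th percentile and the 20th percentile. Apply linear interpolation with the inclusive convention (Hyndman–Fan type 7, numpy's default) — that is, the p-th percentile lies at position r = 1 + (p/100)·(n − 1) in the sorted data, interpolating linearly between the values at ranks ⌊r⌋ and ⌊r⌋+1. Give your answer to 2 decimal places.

n = 21.
P20: r = 5 (integer) → 13.2.
P70: r = 15 (integer) → 27.4.
Difference: 27.4 − 13.2 = 14.2.

14.20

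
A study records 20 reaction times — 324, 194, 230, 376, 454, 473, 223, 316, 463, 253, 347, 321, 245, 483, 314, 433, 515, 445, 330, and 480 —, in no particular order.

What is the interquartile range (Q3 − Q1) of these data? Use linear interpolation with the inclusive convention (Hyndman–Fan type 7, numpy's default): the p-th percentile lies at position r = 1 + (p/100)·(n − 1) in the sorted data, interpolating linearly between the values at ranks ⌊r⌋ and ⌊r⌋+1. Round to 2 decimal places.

157.50

Sorted: 194, 223, 230, 245, 253, 314, 316, 321, 324, 330, 347, 376, 433, 445, 454, 463, 473, 480, 483, 515.
n = 20.
P25: r = 5.75; ranks 5–6 are 253, 314; interpolating gives 298.75.
P75: r = 15.25; ranks 15–16 are 454, 463; interpolating gives 456.25.
Difference: 456.25 − 298.75 = 157.5.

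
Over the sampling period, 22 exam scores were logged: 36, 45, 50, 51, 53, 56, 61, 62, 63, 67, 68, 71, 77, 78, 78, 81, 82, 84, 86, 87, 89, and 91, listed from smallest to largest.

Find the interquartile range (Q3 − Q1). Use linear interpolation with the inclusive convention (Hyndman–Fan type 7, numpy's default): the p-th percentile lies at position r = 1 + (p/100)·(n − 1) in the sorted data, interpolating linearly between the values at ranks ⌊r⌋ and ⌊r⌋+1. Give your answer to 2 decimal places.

n = 22.
P25: r = 6.25; ranks 6–7 are 56, 61; interpolating gives 57.25.
P75: r = 16.75; ranks 16–17 are 81, 82; interpolating gives 81.75.
Difference: 81.75 − 57.25 = 24.5.

24.50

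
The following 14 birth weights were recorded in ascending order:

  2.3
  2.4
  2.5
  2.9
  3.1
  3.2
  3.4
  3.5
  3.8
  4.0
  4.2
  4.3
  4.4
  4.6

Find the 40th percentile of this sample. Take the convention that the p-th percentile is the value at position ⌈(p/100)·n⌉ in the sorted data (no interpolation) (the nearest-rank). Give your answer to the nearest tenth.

n = 14.
Position = ⌈40/100 · 14⌉ = ⌈5.6⌉ = 6.
The value at rank 6 is 3.2.

3.2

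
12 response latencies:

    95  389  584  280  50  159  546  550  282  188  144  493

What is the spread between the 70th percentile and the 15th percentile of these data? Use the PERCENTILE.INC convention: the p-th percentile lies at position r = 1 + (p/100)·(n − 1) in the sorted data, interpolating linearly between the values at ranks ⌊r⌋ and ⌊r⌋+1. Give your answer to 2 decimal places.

Sorted: 50, 95, 144, 159, 188, 280, 282, 389, 493, 546, 550, 584.
n = 12.
P15: r = 2.65; ranks 2–3 are 95, 144; interpolating gives 126.85.
P70: r = 8.7; ranks 8–9 are 389, 493; interpolating gives 461.8.
Difference: 461.8 − 126.85 = 334.95.

334.95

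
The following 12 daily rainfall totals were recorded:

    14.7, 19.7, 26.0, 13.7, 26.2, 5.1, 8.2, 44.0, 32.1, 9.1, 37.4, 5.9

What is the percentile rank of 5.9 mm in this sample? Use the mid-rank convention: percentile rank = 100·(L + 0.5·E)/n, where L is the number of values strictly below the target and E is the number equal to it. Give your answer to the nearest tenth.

Sorted: 5.1, 5.9, 8.2, 9.1, 13.7, 14.7, 19.7, 26.0, 26.2, 32.1, 37.4, 44.0.
Count below 5.9: L = 1; count equal: E = 1; n = 12.
Percentile rank = 100·(1 + 0.5·1)/12 = 100·1.5/12 = 12.5.

12.5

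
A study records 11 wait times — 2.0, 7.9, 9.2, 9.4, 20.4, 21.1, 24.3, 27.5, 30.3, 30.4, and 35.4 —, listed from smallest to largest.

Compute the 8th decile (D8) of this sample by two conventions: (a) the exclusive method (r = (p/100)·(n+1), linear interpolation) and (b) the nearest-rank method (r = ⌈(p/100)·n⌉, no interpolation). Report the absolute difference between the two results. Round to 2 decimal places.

n = 11.
(a) r = 9.6; between ranks 9 (30.3) and 10 (30.4): 30.36.
(b) the nearest-rank method: rank 9 → 30.3.
|30.36 − 30.3| = 0.06.

0.06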